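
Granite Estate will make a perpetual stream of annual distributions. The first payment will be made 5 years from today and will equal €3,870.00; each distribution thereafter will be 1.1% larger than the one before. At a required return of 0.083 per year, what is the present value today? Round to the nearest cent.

Value at end of year 4: C₁ / (r − g) = €3,870.00 / (0.083 − 0.011) = €53,750.0000
Discount to today: PV = €53,750.0000 / (1 + 0.083)^4 = €53,750.0000 / 1.375669 = €39,071.91

€39071.91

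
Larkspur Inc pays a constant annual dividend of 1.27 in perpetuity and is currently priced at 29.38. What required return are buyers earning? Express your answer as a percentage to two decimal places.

P = C/r ⇒ r = C/P = 1.27/29.38 = 0.043227

4.32%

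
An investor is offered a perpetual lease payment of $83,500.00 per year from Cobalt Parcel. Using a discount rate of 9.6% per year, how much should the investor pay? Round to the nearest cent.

Level perpetuity: PV = C / r = $83,500.00 / 0.096 = $869,791.67

$869791.67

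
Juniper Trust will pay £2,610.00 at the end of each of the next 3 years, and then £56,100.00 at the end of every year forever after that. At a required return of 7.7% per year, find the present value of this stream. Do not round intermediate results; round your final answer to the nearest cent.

PV of 3-year annuity: £2,610.00 × [1 − (1+0.077)^−3] / 0.077 = 6762.80042
Perpetuity value at year 3: £56,100.00 / 0.077 = 728571.42857
PV of perpetuity: 728571.42857 / (1+0.077)^3 = 583210.08620
Total PV = 6762.80042 + 583210.08620 = 589972.88662

£589972.89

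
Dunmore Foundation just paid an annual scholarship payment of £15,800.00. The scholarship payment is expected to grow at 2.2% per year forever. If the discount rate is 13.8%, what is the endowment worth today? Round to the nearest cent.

D₁ = D₀ × (1 + g) = £15,800.00 × 1.022 = £16,147.6000
Growing perpetuity: P = D₁ / (r − g) = £16,147.6000 / (0.138 − 0.022) = £139,203.45

£139203.45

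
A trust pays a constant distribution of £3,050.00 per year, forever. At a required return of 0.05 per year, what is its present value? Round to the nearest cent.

£61000.00

Level perpetuity: PV = C / r = £3,050.00 / 0.05 = £61,000.00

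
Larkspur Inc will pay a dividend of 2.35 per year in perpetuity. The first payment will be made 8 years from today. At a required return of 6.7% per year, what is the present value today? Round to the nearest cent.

Value at end of year 7: C / r = 2.35 / 0.067 = 35.0746
Discount to today: PV = 35.0746 / (1 + 0.067)^7 = 35.0746 / 1.574530 = 22.28

22.28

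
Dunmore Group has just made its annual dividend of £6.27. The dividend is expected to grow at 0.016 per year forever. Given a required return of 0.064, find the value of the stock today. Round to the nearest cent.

D₁ = D₀ × (1 + g) = £6.27 × 1.016 = £6.3703
Growing perpetuity: P = D₁ / (r − g) = £6.3703 / (0.064 − 0.016) = £132.72

£132.72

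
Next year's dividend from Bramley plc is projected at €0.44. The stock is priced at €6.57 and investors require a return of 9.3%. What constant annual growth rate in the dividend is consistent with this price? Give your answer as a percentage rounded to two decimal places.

P = D₁/(r−g) ⇒ g = r − D₁/P = 0.093 − €0.44/€6.57 = 0.026029

2.60%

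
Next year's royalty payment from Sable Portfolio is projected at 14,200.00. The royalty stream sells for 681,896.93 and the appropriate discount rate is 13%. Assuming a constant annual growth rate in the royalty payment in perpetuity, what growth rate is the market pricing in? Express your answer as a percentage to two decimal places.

P = D₁/(r−g) ⇒ g = r − D₁/P = 0.13 − 14,200.00/681,896.93 = 0.109176

10.92%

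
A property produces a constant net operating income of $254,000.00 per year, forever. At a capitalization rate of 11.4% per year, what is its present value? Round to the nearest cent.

Level perpetuity: PV = C / r = $254,000.00 / 0.114 = $2,228,070.18

$2228070.18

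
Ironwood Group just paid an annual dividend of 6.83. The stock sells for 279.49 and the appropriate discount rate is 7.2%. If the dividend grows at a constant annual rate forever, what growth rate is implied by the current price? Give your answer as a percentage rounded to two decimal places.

4.64%

P = D₀(1+g)/(r−g) ⇒ P(r−g) = D₀(1+g) ⇒ g(P+D₀) = P·r − D₀
g = (P·r − D₀)/(P + D₀) = (279.49×0.072 − 6.83) / (279.49 + 6.83) = 0.046428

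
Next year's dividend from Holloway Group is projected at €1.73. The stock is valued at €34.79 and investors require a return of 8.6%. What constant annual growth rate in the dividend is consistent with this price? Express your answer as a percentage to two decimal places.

3.63%

P = D₁/(r−g) ⇒ g = r − D₁/P = 0.086 − €1.73/€34.79 = 0.036273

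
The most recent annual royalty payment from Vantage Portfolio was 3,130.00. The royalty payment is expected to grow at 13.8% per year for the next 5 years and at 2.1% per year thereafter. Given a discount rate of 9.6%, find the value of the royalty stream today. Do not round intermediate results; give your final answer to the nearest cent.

D_1 = 3561.94000
D_2 = 4053.48772
D_3 = 4612.86903
D_4 = 5249.44495
D_5 = 5973.86835
Terminal value at year 5: TV = D_5×(1+g_2)/(r−g_2) = 6099.31959/0.075 = 81324.26119
P_0 = D_1/(1+r)^1 + D_2/(1+r)^2 + D_3/(1+r)^3 + D_4/(1+r)^4 + D_5/(1+r)^5 + TV/(1+r)^5
    = 3249.94526 + 3374.48695 + 3503.80123 + 3638.07099 + 3777.48612 + 51424.17770 = 68967.96825

68967.97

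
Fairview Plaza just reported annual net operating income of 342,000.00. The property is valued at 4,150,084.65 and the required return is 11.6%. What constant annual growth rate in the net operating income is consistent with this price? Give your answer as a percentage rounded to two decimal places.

P = D₀(1+g)/(r−g) ⇒ P(r−g) = D₀(1+g) ⇒ g(P+D₀) = P·r − D₀
g = (P·r − D₀)/(P + D₀) = (4,150,084.65×0.116 − 342,000.00) / (4,150,084.65 + 342,000.00) = 0.031035

3.10%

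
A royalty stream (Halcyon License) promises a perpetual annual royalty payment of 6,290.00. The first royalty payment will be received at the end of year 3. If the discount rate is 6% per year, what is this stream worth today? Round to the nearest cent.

Value at end of year 2: C / r = 6,290.00 / 0.06 = 104,833.3333
Discount to today: PV = 104,833.3333 / (1 + 0.06)^2 = 104,833.3333 / 1.123600 = 93,301.29

93301.29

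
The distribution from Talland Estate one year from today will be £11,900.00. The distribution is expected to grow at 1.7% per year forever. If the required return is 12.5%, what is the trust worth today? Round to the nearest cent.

Growing perpetuity: P = D₁ / (r − g) = £11,900.0000 / (0.125 − 0.017) = £110,185.19

£110185.19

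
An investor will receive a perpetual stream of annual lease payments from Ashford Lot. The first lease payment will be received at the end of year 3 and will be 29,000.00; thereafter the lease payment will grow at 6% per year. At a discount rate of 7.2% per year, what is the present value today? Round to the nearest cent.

Value at end of year 2: C₁ / (r − g) = 29,000.00 / (0.072 − 0.06) = 2,416,666.6667
Discount to today: PV = 2,416,666.6667 / (1 + 0.072)^2 = 2,416,666.6667 / 1.149184 = 2,102,941.45

2102941.45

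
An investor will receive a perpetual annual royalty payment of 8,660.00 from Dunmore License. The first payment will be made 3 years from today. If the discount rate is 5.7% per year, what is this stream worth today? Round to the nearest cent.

135985.64

Value at end of year 2: C / r = 8,660.00 / 0.057 = 151,929.8246
Discount to today: PV = 151,929.8246 / (1 + 0.057)^2 = 151,929.8246 / 1.117249 = 135,985.64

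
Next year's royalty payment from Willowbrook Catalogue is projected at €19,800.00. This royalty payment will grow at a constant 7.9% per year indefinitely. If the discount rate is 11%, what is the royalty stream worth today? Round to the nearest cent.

€638709.68

Growing perpetuity: P = D₁ / (r − g) = €19,800.0000 / (0.11 − 0.079) = €638,709.68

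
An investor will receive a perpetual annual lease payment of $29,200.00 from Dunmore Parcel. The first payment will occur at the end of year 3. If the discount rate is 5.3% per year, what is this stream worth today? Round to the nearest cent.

Value at end of year 2: C / r = $29,200.00 / 0.053 = $550,943.3962
Discount to today: PV = $550,943.3962 / (1 + 0.053)^2 = $550,943.3962 / 1.108809 = $496,878.54

$496878.54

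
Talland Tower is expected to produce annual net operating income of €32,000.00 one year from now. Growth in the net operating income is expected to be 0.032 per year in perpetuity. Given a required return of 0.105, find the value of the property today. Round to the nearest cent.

Growing perpetuity: P = D₁ / (r − g) = €32,000.0000 / (0.105 − 0.032) = €438,356.16

€438356.16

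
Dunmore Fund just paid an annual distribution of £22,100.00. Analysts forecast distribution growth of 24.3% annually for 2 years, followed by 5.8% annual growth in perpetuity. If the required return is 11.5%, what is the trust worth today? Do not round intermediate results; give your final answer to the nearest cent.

£561897.41

D_1 = 27470.30000
D_2 = 34145.58290
Terminal value at year 2: TV = D_2×(1+g_2)/(r−g_2) = 36126.02671/0.057 = 633789.94225
P_0 = D_1/(1+r)^1 + D_2/(1+r)^2 + TV/(1+r)^2
    = 24637.04036 + 27465.32840 + 509795.04293 = 561897.41169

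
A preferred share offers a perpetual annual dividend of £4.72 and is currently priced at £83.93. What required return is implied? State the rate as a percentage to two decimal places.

5.62%

P = C/r ⇒ r = C/P = £4.72/£83.93 = 0.056237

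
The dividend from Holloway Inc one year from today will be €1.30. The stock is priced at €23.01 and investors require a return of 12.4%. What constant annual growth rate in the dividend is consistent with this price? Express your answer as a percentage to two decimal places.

P = D₁/(r−g) ⇒ g = r − D₁/P = 0.124 − €1.30/€23.01 = 0.067503

6.75%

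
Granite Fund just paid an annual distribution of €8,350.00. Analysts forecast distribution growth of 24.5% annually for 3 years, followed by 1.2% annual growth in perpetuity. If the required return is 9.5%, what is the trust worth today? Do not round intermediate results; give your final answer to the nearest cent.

€182203.61

D_1 = 10395.75000
D_2 = 12942.70875
D_3 = 16113.67239
Terminal value at year 3: TV = D_3×(1+g_2)/(r−g_2) = 16307.03646/0.083 = 196470.31882
P_0 = D_1/(1+r)^1 + D_2/(1+r)^2 + D_3/(1+r)^3 + TV/(1+r)^3
    = 9493.83562 + 10794.36104 + 12273.04064 + 149642.37501 = 182203.61231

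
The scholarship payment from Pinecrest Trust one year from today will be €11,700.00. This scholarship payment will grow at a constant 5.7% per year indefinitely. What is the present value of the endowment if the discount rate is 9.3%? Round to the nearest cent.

€325000.00

Growing perpetuity: P = D₁ / (r − g) = €11,700.0000 / (0.093 − 0.057) = €325,000.00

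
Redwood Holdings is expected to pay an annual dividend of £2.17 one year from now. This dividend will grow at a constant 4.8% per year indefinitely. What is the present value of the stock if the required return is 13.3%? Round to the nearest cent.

£25.53

Growing perpetuity: P = D₁ / (r − g) = £2.1700 / (0.133 − 0.048) = £25.53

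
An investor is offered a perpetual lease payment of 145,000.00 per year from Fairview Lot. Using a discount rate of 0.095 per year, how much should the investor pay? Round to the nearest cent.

Level perpetuity: PV = C / r = 145,000.00 / 0.095 = 1,526,315.79

1526315.79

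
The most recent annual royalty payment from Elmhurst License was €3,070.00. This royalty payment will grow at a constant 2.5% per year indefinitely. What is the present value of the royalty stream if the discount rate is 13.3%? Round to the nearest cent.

D₁ = D₀ × (1 + g) = €3,070.00 × 1.025 = €3,146.7500
Growing perpetuity: P = D₁ / (r − g) = €3,146.7500 / (0.133 − 0.025) = €29,136.57

€29136.57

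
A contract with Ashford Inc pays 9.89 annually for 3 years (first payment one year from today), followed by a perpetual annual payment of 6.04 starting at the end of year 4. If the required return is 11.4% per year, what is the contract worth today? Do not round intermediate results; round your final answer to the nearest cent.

62.33

PV of 3-year annuity: 9.89 × [1 − (1+0.114)^−3] / 0.114 = 24.00119
Perpetuity value at year 3: 6.04 / 0.114 = 52.98246
PV of perpetuity: 52.98246 / (1+0.114)^3 = 38.32450
Total PV = 24.00119 + 38.32450 = 62.32569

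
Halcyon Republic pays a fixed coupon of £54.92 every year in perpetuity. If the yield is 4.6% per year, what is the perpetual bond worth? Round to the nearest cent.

£1193.91

Level perpetuity: PV = C / r = £54.92 / 0.046 = £1,193.91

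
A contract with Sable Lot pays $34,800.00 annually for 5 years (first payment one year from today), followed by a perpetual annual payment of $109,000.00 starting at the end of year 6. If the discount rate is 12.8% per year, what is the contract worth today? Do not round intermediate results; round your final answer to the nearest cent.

$589305.34

PV of 5-year annuity: $34,800.00 × [1 − (1+0.128)^−5] / 0.128 = 122999.31387
Perpetuity value at year 5: $109,000.00 / 0.128 = 851562.50000
PV of perpetuity: 851562.50000 / (1+0.128)^5 = 466306.02841
Total PV = 122999.31387 + 466306.02841 = 589305.34228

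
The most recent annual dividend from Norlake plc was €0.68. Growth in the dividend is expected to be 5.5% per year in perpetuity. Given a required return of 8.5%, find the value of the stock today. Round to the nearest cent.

€23.91

D₁ = D₀ × (1 + g) = €0.68 × 1.055 = €0.7174
Growing perpetuity: P = D₁ / (r − g) = €0.7174 / (0.085 − 0.055) = €23.91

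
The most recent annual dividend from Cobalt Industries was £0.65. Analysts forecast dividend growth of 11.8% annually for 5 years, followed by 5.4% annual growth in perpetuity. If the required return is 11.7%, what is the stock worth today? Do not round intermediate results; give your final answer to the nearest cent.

£14.18

D_1 = 0.72670
D_2 = 0.81245
D_3 = 0.90832
D_4 = 1.01550
D_5 = 1.13533
Terminal value at year 5: TV = D_5×(1+g_2)/(r−g_2) = 1.19664/0.063 = 18.99426
P_0 = D_1/(1+r)^1 + D_2/(1+r)^2 + D_3/(1+r)^3 + D_4/(1+r)^4 + D_5/(1+r)^5 + TV/(1+r)^5
    = 0.65058 + 0.65116 + 0.65175 + 0.65233 + 0.65291 + 10.92337 = 14.18211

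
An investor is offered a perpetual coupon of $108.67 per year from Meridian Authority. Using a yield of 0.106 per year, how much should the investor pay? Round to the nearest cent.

Level perpetuity: PV = C / r = $108.67 / 0.106 = $1,025.19

$1025.19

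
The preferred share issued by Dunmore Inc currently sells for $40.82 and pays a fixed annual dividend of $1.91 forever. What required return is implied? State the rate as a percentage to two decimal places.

4.68%

P = C/r ⇒ r = C/P = $1.91/$40.82 = 0.046791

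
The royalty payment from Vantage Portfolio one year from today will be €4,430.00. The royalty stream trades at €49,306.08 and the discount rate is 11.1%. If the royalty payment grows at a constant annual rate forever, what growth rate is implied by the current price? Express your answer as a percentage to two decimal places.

2.12%

P = D₁/(r−g) ⇒ g = r − D₁/P = 0.111 − €4,430.00/€49,306.08 = 0.021153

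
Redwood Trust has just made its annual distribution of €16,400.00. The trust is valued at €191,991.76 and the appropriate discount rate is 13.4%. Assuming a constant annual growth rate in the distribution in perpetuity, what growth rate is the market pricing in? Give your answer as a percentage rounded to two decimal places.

P = D₀(1+g)/(r−g) ⇒ P(r−g) = D₀(1+g) ⇒ g(P+D₀) = P·r − D₀
g = (P·r − D₀)/(P + D₀) = (€191,991.76×0.134 − €16,400.00) / (€191,991.76 + €16,400.00) = 0.044757

4.48%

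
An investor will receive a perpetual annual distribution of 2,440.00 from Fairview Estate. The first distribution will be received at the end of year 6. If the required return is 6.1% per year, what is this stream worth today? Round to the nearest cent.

Value at end of year 5: C / r = 2,440.00 / 0.061 = 40,000.0000
Discount to today: PV = 40,000.0000 / (1 + 0.061)^5 = 40,000.0000 / 1.344550 = 29,749.73

29749.73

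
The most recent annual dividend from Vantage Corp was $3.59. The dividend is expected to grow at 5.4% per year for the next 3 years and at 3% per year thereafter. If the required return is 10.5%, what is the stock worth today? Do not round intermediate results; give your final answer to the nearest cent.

D_1 = 3.78386
D_2 = 3.98819
D_3 = 4.20355
Terminal value at year 3: TV = D_3×(1+g_2)/(r−g_2) = 4.32966/0.075 = 57.72876
P_0 = D_1/(1+r)^1 + D_2/(1+r)^2 + D_3/(1+r)^3 + TV/(1+r)^3
    = 3.42431 + 3.26626 + 3.11551 + 42.78637 = 52.59245

$52.59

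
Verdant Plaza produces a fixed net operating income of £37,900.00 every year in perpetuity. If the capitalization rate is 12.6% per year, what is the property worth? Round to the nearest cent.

Level perpetuity: PV = C / r = £37,900.00 / 0.126 = £300,793.65

£300793.65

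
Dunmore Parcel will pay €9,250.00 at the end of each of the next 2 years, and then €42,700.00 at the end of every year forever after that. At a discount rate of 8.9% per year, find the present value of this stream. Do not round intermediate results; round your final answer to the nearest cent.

€420853.10

PV of 2-year annuity: €9,250.00 × [1 − (1+0.089)^−2] / 0.089 = 16293.87624
Perpetuity value at year 2: €42,700.00 / 0.089 = 479775.28090
PV of perpetuity: 479775.28090 / (1+0.089)^2 = 404559.22519
Total PV = 16293.87624 + 404559.22519 = 420853.10143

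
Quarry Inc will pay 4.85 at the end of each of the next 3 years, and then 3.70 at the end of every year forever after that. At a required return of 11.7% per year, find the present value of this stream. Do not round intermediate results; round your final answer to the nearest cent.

PV of 3-year annuity: 4.85 × [1 − (1+0.117)^−3] / 0.117 = 11.70920
Perpetuity value at year 3: 3.70 / 0.117 = 31.62393
PV of perpetuity: 31.62393 / (1+0.117)^3 = 22.69114
Total PV = 11.70920 + 22.69114 = 34.40034

34.40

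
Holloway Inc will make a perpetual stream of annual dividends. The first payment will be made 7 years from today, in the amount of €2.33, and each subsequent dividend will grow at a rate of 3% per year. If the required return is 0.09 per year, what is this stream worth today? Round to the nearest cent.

Value at end of year 6: C₁ / (r − g) = €2.33 / (0.09 − 0.03) = €38.8333
Discount to today: PV = €38.8333 / (1 + 0.09)^6 = €38.8333 / 1.677100 = €23.16

€23.16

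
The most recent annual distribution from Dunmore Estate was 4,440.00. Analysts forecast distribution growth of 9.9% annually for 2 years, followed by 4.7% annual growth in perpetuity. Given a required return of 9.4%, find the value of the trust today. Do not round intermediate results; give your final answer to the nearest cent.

D_1 = 4879.56000
D_2 = 5362.63644
Terminal value at year 2: TV = D_2×(1+g_2)/(r−g_2) = 5614.68035/0.047 = 119461.28410
P_0 = D_1/(1+r)^1 + D_2/(1+r)^2 + TV/(1+r)^2
    = 4460.29250 + 4480.67775 + 99814.24698 = 108755.21724

108755.22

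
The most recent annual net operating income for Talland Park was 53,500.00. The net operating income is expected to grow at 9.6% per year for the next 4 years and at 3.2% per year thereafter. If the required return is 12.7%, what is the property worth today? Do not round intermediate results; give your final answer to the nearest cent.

719507.31

D_1 = 58636.00000
D_2 = 64265.05600
D_3 = 70434.50138
D_4 = 77196.21351
Terminal value at year 4: TV = D_4×(1+g_2)/(r−g_2) = 79666.49234/0.095 = 838594.65621
P_0 = D_1/(1+r)^1 + D_2/(1+r)^2 + D_3/(1+r)^3 + D_4/(1+r)^4 + TV/(1+r)^4
    = 52028.39397 + 50597.26689 + 49205.50534 + 47852.02648 + 519824.11928 = 719507.31196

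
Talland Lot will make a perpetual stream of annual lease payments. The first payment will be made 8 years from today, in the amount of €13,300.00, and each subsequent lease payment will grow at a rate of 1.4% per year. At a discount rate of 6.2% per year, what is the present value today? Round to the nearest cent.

Value at end of year 7: C₁ / (r − g) = €13,300.00 / (0.062 − 0.014) = €277,083.3333
Discount to today: PV = €277,083.3333 / (1 + 0.062)^7 = €277,083.3333 / 1.523602 = €181,860.67

€181860.67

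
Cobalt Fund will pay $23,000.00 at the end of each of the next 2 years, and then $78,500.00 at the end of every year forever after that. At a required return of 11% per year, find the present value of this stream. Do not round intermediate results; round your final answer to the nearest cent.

$618591.32

PV of 2-year annuity: $23,000.00 × [1 − (1+0.11)^−2] / 0.11 = 39388.03669
Perpetuity value at year 2: $78,500.00 / 0.11 = 713636.36364
PV of perpetuity: 713636.36364 / (1+0.11)^2 = 579203.28191
Total PV = 39388.03669 + 579203.28191 = 618591.31859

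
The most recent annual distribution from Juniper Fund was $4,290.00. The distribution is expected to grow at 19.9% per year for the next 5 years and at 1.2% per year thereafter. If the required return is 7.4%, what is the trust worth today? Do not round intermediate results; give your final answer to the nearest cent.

D_1 = 5143.71000
D_2 = 6167.30829
D_3 = 7394.60264
D_4 = 8866.12857
D_5 = 10630.48815
Terminal value at year 5: TV = D_5×(1+g_2)/(r−g_2) = 10758.05401/0.062 = 173517.00012
P_0 = D_1/(1+r)^1 + D_2/(1+r)^2 + D_3/(1+r)^3 + D_4/(1+r)^4 + D_5/(1+r)^5 + TV/(1+r)^5
    = 4789.30168 + 5346.71574 + 5969.00575 + 6663.72244 + 7439.29535 + 121428.49822 = 151636.53917

$151636.54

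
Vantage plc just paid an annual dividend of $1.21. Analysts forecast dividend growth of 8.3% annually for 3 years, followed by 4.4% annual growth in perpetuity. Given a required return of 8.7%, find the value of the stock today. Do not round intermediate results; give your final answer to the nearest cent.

$32.66

D_1 = 1.31043
D_2 = 1.41920
D_3 = 1.53699
Terminal value at year 3: TV = D_3×(1+g_2)/(r−g_2) = 1.60462/0.043 = 37.31666
P_0 = D_1/(1+r)^1 + D_2/(1+r)^2 + D_3/(1+r)^3 + TV/(1+r)^3
    = 1.20555 + 1.20111 + 1.19669 + 29.05455 = 32.65790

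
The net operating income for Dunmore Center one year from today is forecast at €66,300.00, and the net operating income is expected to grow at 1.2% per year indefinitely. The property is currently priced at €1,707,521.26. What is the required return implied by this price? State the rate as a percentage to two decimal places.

P = D₁/(r − g) ⇒ r = D₁/P + g = €66,300.0000/€1,707,521.26 + 0.012 = 0.038828 + 0.012 = 0.050828

5.08%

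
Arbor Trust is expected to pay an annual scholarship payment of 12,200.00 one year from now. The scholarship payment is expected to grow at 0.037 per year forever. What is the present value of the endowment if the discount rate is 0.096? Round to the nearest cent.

206779.66

Growing perpetuity: P = D₁ / (r − g) = 12,200.0000 / (0.096 − 0.037) = 206,779.66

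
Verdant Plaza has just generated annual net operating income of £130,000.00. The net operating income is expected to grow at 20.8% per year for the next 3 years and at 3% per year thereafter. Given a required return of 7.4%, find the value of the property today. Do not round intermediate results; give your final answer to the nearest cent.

D_1 = 157040.00000
D_2 = 189704.32000
D_3 = 229162.81856
Terminal value at year 3: TV = D_3×(1+g_2)/(r−g_2) = 236037.70312/0.044 = 5364493.25265
P_0 = D_1/(1+r)^1 + D_2/(1+r)^2 + D_3/(1+r)^3 + TV/(1+r)^3
    = 146219.73929 + 164463.17045 + 184982.78390 + 4330278.80487 = 4825944.49851

£4825944.50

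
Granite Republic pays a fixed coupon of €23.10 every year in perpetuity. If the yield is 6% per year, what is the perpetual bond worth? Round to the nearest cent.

€385.00

Level perpetuity: PV = C / r = €23.10 / 0.06 = €385.00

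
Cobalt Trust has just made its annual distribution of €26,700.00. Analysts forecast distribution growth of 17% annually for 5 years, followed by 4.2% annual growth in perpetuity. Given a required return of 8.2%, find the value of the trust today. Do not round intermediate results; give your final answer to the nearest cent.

€1198109.27

D_1 = 31239.00000
D_2 = 36549.63000
D_3 = 42763.06710
D_4 = 50032.78851
D_5 = 58538.36255
Terminal value at year 5: TV = D_5×(1+g_2)/(r−g_2) = 60996.97378/0.04 = 1524924.34451
P_0 = D_1/(1+r)^1 + D_2/(1+r)^2 + D_3/(1+r)^3 + D_4/(1+r)^4 + D_5/(1+r)^5 + TV/(1+r)^5
    = 28871.53420 + 31219.68115 + 33758.80495 + 36504.43788 + 39473.37553 + 1028281.43246 = 1198109.26616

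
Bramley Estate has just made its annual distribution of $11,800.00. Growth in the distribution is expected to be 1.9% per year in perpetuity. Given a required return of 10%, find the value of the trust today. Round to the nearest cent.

D₁ = D₀ × (1 + g) = $11,800.00 × 1.019 = $12,024.2000
Growing perpetuity: P = D₁ / (r − g) = $12,024.2000 / (0.1 − 0.019) = $148,446.91

$148446.91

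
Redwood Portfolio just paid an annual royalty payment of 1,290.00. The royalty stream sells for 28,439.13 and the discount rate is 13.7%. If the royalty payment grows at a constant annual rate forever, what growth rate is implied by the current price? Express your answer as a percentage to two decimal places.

P = D₀(1+g)/(r−g) ⇒ P(r−g) = D₀(1+g) ⇒ g(P+D₀) = P·r − D₀
g = (P·r − D₀)/(P + D₀) = (28,439.13×0.137 − 1,290.00) / (28,439.13 + 1,290.00) = 0.087664

8.77%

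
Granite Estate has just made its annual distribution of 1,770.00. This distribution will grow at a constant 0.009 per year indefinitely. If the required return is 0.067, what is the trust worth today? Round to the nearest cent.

30791.90

D₁ = D₀ × (1 + g) = 1,770.00 × 1.009 = 1,785.9300
Growing perpetuity: P = D₁ / (r − g) = 1,785.9300 / (0.067 − 0.009) = 30,791.90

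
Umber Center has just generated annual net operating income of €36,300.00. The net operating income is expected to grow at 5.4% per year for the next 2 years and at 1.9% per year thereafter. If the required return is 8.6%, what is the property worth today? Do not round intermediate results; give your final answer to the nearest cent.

€589451.69

D_1 = 38260.20000
D_2 = 40326.25080
Terminal value at year 2: TV = D_2×(1+g_2)/(r−g_2) = 41092.44957/0.067 = 613320.14276
P_0 = D_1/(1+r)^1 + D_2/(1+r)^2 + TV/(1+r)^2
    = 35230.38674 + 34192.29063 + 520029.01720 = 589451.69457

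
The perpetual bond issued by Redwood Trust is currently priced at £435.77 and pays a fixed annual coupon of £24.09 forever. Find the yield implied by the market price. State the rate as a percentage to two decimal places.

5.53%

P = C/r ⇒ r = C/P = £24.09/£435.77 = 0.055281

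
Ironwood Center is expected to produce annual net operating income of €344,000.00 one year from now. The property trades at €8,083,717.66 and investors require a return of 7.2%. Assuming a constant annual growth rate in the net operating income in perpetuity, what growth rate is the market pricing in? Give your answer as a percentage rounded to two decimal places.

2.94%

P = D₁/(r−g) ⇒ g = r − D₁/P = 0.072 − €344,000.00/€8,083,717.66 = 0.029445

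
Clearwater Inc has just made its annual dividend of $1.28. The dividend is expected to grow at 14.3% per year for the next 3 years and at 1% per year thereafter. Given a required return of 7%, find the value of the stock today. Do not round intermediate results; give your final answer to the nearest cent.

$30.65

D_1 = 1.46304
D_2 = 1.67225
D_3 = 1.91139
Terminal value at year 3: TV = D_3×(1+g_2)/(r−g_2) = 1.93050/0.06 = 32.17502
P_0 = D_1/(1+r)^1 + D_2/(1+r)^2 + D_3/(1+r)^3 + TV/(1+r)^3
    = 1.36733 + 1.46061 + 1.56026 + 26.26440 = 30.65260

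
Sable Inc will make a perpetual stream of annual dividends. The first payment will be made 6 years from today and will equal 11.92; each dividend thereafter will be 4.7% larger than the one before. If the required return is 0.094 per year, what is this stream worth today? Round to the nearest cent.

161.84

Value at end of year 5: C₁ / (r − g) = 11.92 / (0.094 − 0.047) = 253.6170
Discount to today: PV = 253.6170 / (1 + 0.094)^5 = 253.6170 / 1.567064 = 161.84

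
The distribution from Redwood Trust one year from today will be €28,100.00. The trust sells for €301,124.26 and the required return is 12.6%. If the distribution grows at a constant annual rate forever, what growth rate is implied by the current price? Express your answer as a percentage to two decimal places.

P = D₁/(r−g) ⇒ g = r − D₁/P = 0.126 − €28,100.00/€301,124.26 = 0.032683

3.27%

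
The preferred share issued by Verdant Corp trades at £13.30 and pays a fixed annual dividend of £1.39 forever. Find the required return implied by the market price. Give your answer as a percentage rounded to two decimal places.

P = C/r ⇒ r = C/P = £1.39/£13.30 = 0.104511

10.45%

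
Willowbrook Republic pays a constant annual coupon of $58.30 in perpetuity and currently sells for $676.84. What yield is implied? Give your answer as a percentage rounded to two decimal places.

P = C/r ⇒ r = C/P = $58.30/$676.84 = 0.086136

8.61%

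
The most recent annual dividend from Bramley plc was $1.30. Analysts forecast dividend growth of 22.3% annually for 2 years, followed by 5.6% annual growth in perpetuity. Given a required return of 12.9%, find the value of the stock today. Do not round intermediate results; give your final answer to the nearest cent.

D_1 = 1.58990
D_2 = 1.94445
Terminal value at year 2: TV = D_2×(1+g_2)/(r−g_2) = 2.05334/0.073 = 28.12790
P_0 = D_1/(1+r)^1 + D_2/(1+r)^2 + TV/(1+r)^2
    = 1.40824 + 1.52549 + 22.06731 = 25.00104

$25.00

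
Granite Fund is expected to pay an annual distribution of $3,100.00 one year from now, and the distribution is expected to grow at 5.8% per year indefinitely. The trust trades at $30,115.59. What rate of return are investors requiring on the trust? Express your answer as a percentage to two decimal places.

P = D₁/(r − g) ⇒ r = D₁/P + g = $3,100.0000/$30,115.59 + 0.058 = 0.102937 + 0.058 = 0.160937

16.09%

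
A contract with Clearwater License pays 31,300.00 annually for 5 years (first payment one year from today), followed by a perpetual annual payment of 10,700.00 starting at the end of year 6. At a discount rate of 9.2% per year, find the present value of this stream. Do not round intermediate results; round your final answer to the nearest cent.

PV of 5-year annuity: 31,300.00 × [1 − (1+0.092)^−5] / 0.092 = 121116.91668
Perpetuity value at year 5: 10,700.00 / 0.092 = 116304.34783
PV of perpetuity: 116304.34783 / (1+0.092)^5 = 74900.16225
Total PV = 121116.91668 + 74900.16225 = 196017.07893

196017.08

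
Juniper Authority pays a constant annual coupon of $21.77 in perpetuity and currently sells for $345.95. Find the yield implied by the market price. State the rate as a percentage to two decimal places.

6.29%

P = C/r ⇒ r = C/P = $21.77/$345.95 = 0.062928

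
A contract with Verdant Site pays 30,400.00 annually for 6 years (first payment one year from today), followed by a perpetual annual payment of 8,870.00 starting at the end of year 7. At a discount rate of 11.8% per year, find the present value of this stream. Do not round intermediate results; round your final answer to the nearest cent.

164191.77

PV of 6-year annuity: 30,400.00 × [1 − (1+0.118)^−6] / 0.118 = 125697.97148
Perpetuity value at year 6: 8,870.00 / 0.118 = 75169.49153
PV of perpetuity: 75169.49153 / (1+0.118)^6 = 38493.80050
Total PV = 125697.97148 + 38493.80050 = 164191.77199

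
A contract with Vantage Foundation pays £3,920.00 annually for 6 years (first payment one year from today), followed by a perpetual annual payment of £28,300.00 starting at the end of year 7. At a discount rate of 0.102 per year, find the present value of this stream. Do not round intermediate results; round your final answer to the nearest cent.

PV of 6-year annuity: £3,920.00 × [1 − (1+0.102)^−6] / 0.102 = 16973.02238
Perpetuity value at year 6: £28,300.00 / 0.102 = 277450.98039
PV of perpetuity: 277450.98039 / (1+0.102)^6 = 154916.15049
Total PV = 16973.02238 + 154916.15049 = 171889.17286

£171889.17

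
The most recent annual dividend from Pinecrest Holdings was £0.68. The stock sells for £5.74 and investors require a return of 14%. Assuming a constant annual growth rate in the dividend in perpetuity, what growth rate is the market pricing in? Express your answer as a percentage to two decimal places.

P = D₀(1+g)/(r−g) ⇒ P(r−g) = D₀(1+g) ⇒ g(P+D₀) = P·r − D₀
g = (P·r − D₀)/(P + D₀) = (£5.74×0.14 − £0.68) / (£5.74 + £0.68) = 0.019252

1.93%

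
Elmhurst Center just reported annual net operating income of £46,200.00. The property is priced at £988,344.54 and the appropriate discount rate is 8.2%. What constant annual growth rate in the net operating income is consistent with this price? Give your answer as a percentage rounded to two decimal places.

3.37%

P = D₀(1+g)/(r−g) ⇒ P(r−g) = D₀(1+g) ⇒ g(P+D₀) = P·r − D₀
g = (P·r − D₀)/(P + D₀) = (£988,344.54×0.082 − £46,200.00) / (£988,344.54 + £46,200.00) = 0.033681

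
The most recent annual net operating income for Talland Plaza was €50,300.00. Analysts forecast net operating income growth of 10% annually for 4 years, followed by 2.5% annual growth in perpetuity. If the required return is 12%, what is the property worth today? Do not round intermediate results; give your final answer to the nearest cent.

€697348.36

D_1 = 55330.00000
D_2 = 60863.00000
D_3 = 66949.30000
D_4 = 73644.23000
Terminal value at year 4: TV = D_4×(1+g_2)/(r−g_2) = 75485.33575/0.095 = 794582.48158
P_0 = D_1/(1+r)^1 + D_2/(1+r)^2 + D_3/(1+r)^3 + D_4/(1+r)^4 + TV/(1+r)^4
    = 49401.78571 + 48519.61097 + 47653.18934 + 46802.23954 + 504971.53183 = 697348.35739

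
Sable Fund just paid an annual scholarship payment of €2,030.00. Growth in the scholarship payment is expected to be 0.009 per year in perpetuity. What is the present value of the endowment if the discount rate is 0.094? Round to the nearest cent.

D₁ = D₀ × (1 + g) = €2,030.00 × 1.009 = €2,048.2700
Growing perpetuity: P = D₁ / (r − g) = €2,048.2700 / (0.094 − 0.009) = €24,097.29

€24097.29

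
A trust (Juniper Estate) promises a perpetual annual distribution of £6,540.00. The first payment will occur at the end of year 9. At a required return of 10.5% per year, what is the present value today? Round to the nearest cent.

£28021.43

Value at end of year 8: C / r = £6,540.00 / 0.105 = £62,285.7143
Discount to today: PV = £62,285.7143 / (1 + 0.105)^8 = £62,285.7143 / 2.222789 = £28,021.43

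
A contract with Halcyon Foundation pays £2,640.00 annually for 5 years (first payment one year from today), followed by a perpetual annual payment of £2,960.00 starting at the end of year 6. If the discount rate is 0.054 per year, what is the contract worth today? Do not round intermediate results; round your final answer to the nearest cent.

PV of 5-year annuity: £2,640.00 × [1 − (1+0.054)^−5] / 0.054 = 11304.53293
Perpetuity value at year 5: £2,960.00 / 0.054 = 54814.81481
PV of perpetuity: 54814.81481 / (1+0.054)^5 = 42140.03547
Total PV = 11304.53293 + 42140.03547 = 53444.56840

£53444.57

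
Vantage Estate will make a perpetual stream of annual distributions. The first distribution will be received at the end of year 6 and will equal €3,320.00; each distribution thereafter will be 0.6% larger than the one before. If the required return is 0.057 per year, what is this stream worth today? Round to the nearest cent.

€49339.30

Value at end of year 5: C₁ / (r − g) = €3,320.00 / (0.057 − 0.006) = €65,098.0392
Discount to today: PV = €65,098.0392 / (1 + 0.057)^5 = €65,098.0392 / 1.319395 = €49,339.30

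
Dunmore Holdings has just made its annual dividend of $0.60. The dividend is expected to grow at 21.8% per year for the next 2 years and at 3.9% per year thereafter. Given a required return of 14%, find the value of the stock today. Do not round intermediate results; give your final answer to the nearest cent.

$8.37

D_1 = 0.73080
D_2 = 0.89011
Terminal value at year 2: TV = D_2×(1+g_2)/(r−g_2) = 0.92483/0.101 = 9.15672
P_0 = D_1/(1+r)^1 + D_2/(1+r)^2 + TV/(1+r)^2
    = 0.64105 + 0.68491 + 7.04580 = 8.37177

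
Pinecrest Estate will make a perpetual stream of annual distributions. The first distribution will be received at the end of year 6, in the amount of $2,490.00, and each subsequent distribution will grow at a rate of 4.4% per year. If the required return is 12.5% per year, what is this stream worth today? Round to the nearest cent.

$17058.93

Value at end of year 5: C₁ / (r − g) = $2,490.00 / (0.125 − 0.044) = $30,740.7407
Discount to today: PV = $30,740.7407 / (1 + 0.125)^5 = $30,740.7407 / 1.802032 = $17,058.93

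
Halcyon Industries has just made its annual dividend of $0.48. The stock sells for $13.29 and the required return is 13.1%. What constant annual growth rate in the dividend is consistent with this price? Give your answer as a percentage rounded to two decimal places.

9.16%

P = D₀(1+g)/(r−g) ⇒ P(r−g) = D₀(1+g) ⇒ g(P+D₀) = P·r − D₀
g = (P·r − D₀)/(P + D₀) = ($13.29×0.131 − $0.48) / ($13.29 + $0.48) = 0.091575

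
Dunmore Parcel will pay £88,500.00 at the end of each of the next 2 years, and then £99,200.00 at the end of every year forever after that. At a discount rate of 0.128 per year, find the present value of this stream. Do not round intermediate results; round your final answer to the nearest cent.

£757104.77

PV of 2-year annuity: £88,500.00 × [1 − (1+0.128)^−2] / 0.128 = 148011.92093
Perpetuity value at year 2: £99,200.00 / 0.128 = 775000.00000
PV of perpetuity: 775000.00000 / (1+0.128)^2 = 609092.85247
Total PV = 148011.92093 + 609092.85247 = 757104.77340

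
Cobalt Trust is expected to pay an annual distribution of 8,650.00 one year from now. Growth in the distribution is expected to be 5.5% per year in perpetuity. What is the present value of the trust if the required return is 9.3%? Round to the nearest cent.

227631.58

Growing perpetuity: P = D₁ / (r − g) = 8,650.0000 / (0.093 − 0.055) = 227,631.58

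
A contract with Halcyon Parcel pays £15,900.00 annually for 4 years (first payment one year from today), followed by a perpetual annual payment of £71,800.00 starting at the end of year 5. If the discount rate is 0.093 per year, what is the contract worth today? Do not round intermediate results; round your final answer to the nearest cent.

£592128.80

PV of 4-year annuity: £15,900.00 × [1 − (1+0.093)^−4] / 0.093 = 51174.16633
Perpetuity value at year 4: £71,800.00 / 0.093 = 772043.01075
PV of perpetuity: 772043.01075 / (1+0.093)^4 = 540954.63703
Total PV = 51174.16633 + 540954.63703 = 592128.80335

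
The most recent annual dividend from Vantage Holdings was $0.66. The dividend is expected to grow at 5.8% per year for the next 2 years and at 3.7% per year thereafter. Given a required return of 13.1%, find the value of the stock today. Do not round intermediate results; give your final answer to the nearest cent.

$7.57

D_1 = 0.69828
D_2 = 0.73878
Terminal value at year 2: TV = D_2×(1+g_2)/(r−g_2) = 0.76612/0.094 = 8.15016
P_0 = D_1/(1+r)^1 + D_2/(1+r)^2 + TV/(1+r)^2
    = 0.61740 + 0.57755 + 6.37149 = 7.56644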